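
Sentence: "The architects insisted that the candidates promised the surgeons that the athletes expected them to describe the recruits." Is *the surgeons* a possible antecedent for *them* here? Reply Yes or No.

Yes

*them* is a pronoun; Principle B requires it to be free in its binding domain — the clause headed by 'expected'.
— the surgeons: object of the clause headed by 'promised'; c-commands the pronoun but lies outside its binding domain — allowed.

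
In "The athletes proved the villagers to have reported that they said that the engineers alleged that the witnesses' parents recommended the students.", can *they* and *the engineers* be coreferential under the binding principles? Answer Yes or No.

*the engineers* is an R-expression; Principle C requires it to be free (not bound by any c-commanding expression).
— they: subject of the clause headed by 'said'; the pronoun c-commands the R-expression — coreference blocked (Principle C).

No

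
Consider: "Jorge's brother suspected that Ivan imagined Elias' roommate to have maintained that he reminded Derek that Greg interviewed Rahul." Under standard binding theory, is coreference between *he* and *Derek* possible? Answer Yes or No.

No

*Derek* is an R-expression; Principle C requires it to be free (not bound by any c-commanding expression).
— he: subject of the clause headed by 'reminded'; the pronoun c-commands the R-expression — coreference blocked (Principle C).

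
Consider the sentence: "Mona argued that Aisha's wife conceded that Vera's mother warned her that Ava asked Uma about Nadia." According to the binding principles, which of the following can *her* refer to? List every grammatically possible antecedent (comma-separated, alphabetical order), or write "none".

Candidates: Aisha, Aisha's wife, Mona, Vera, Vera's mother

Aisha, Aisha's wife, Mona, Vera

*her* is a pronoun; Principle B requires it to be free in its binding domain — the clause headed by 'warned'.
— Aisha: possessor inside the subject DP of the clause headed by 'conceded'; does not c-command the pronoun — Principle B does not apply; allowed.
— Aisha's wife: subject of the clause headed by 'conceded'; c-commands the pronoun but lies outside its binding domain — allowed.
— Mona: subject of the matrix clause; c-commands the pronoun but lies outside its binding domain — allowed.
— Vera: possessor inside the subject DP of the clause headed by 'warned'; does not c-command the pronoun — Principle B does not apply; allowed.
— Vera's mother: subject of the clause headed by 'warned'; c-commands the pronoun within its binding domain — blocked (Principle B).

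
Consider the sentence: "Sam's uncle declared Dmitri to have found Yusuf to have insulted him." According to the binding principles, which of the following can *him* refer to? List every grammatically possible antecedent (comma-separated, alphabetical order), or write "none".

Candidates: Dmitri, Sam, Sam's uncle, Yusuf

Dmitri, Sam, Sam's uncle

*him* is a pronoun; Principle B requires it to be free in its binding domain — the clause headed by 'insulted'.
— Dmitri: subject of the clause headed by 'found'; c-commands the pronoun but lies outside its binding domain — allowed.
— Sam: possessor inside the subject DP of the matrix clause; does not c-command the pronoun — Principle B does not apply; allowed.
— Sam's uncle: subject of the matrix clause; c-commands the pronoun but lies outside its binding domain — allowed.
— Yusuf: subject of the clause headed by 'insulted'; c-commands the pronoun within its binding domain — blocked (Principle B).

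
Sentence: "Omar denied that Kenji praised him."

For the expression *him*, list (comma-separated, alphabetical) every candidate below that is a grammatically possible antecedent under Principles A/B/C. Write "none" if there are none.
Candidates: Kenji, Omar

Omar

*him* is a pronoun; Principle B requires it to be free in its binding domain — the clause headed by 'praised'.
— Kenji: subject of the clause headed by 'praised'; c-commands the pronoun within its binding domain — blocked (Principle B).
— Omar: subject of the matrix clause; c-commands the pronoun but lies outside its binding domain — allowed.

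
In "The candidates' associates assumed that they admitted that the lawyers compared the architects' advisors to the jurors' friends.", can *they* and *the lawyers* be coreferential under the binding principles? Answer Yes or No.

No

*the lawyers* is an R-expression; Principle C requires it to be free (not bound by any c-commanding expression).
— they: subject of the clause headed by 'admitted'; the pronoun c-commands the R-expression — coreference blocked (Principle C).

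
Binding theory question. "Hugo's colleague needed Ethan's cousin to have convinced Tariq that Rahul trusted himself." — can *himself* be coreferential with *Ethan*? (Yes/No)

No

*himself* is a reflexive; Principle A requires it to be bound within its binding domain — the clause headed by 'trusted'.
— Ethan: possessor inside the subject DP of the clause headed by 'convinced'; does not c-command the reflexive — cannot bind it (Principle A).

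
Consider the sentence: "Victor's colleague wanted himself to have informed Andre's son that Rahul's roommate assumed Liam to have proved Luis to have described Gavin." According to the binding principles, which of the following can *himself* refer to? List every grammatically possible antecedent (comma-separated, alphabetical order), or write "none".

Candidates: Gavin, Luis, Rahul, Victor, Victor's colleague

*himself* is a reflexive; Principle A requires it to be bound within its binding domain — the matrix clause.
— Gavin: object of the clause headed by 'described'; does not c-command the reflexive — cannot bind it (Principle A).
— Luis: subject of the clause headed by 'described'; does not c-command the reflexive — cannot bind it (Principle A).
— Rahul: possessor inside the subject DP of the clause headed by 'assumed'; does not c-command the reflexive — cannot bind it (Principle A).
— Victor: possessor inside the subject DP of the matrix clause; does not c-command the reflexive — cannot bind it (Principle A).
— Victor's colleague: subject of the matrix clause; c-commands the reflexive within its binding domain — allowed (Principle A).

Victor's colleague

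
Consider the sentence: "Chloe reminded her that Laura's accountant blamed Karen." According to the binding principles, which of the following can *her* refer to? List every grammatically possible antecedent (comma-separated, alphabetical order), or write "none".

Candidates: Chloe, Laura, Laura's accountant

*her* is a pronoun; Principle B requires it to be free in its binding domain — the matrix clause.
— Chloe: subject of the matrix clause; c-commands the pronoun within its binding domain — blocked (Principle B).
— Laura: possessor inside the subject DP of the clause headed by 'blamed'; is c-commanded by the pronoun; coreference would bind this R-expression — blocked (Principle C).
— Laura's accountant: subject of the clause headed by 'blamed'; is c-commanded by the pronoun; coreference would bind this R-expression — blocked (Principle C).

none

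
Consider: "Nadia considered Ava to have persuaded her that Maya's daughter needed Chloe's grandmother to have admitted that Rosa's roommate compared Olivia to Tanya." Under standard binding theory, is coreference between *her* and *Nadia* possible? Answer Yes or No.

*Nadia* is an R-expression; Principle C requires it to be free (not bound by any c-commanding expression).
— her: object of the clause headed by 'persuaded'; the pronoun does not c-command the R-expression — coreference allowed.

Yes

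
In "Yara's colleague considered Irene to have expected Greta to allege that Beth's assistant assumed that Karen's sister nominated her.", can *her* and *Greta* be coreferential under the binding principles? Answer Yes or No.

*Greta* is an R-expression; Principle C requires it to be free (not bound by any c-commanding expression).
— her: object of the clause headed by 'nominated'; the pronoun does not c-command the R-expression — coreference allowed.

Yes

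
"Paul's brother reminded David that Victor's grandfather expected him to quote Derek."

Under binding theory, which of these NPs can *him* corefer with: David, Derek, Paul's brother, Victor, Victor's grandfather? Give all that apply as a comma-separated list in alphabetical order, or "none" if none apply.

*him* is a pronoun; Principle B requires it to be free in its binding domain — the clause headed by 'expected'.
— David: object of the matrix clause; c-commands the pronoun but lies outside its binding domain — allowed.
— Derek: object of the clause headed by 'quote'; is c-commanded by the pronoun; coreference would bind this R-expression — blocked (Principle C).
— Paul's brother: subject of the matrix clause; c-commands the pronoun but lies outside its binding domain — allowed.
— Victor: possessor inside the subject DP of the clause headed by 'expected'; does not c-command the pronoun — Principle B does not apply; allowed.
— Victor's grandfather: subject of the clause headed by 'expected'; c-commands the pronoun within its binding domain — blocked (Principle B).

David, Paul's brother, Victor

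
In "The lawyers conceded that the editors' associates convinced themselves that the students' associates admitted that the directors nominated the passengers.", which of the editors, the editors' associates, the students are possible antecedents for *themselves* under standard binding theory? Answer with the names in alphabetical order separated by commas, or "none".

*themselves* is a reflexive; Principle A requires it to be bound within its binding domain — the clause headed by 'convinced'.
— the editors: possessor inside the subject DP of the clause headed by 'convinced'; does not c-command the reflexive — cannot bind it (Principle A).
— the editors' associates: subject of the clause headed by 'convinced'; c-commands the reflexive within its binding domain — allowed (Principle A).
— the students: possessor inside the subject DP of the clause headed by 'admitted'; does not c-command the reflexive — cannot bind it (Principle A).

the editors' associates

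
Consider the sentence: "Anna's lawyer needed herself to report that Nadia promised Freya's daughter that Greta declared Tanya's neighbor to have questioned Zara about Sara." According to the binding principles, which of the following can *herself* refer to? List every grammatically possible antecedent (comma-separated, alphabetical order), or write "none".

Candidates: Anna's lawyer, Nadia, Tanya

Anna's lawyer

*herself* is a reflexive; Principle A requires it to be bound within its binding domain — the matrix clause.
— Anna's lawyer: subject of the matrix clause; c-commands the reflexive within its binding domain — allowed (Principle A).
— Nadia: subject of the clause headed by 'promised'; does not c-command the reflexive — cannot bind it (Principle A).
— Tanya: possessor inside the subject DP of the clause headed by 'questioned'; does not c-command the reflexive — cannot bind it (Principle A).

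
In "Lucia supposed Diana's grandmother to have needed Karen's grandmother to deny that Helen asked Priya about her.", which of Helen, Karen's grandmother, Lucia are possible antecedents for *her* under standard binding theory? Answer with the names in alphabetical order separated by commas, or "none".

Karen's grandmother, Lucia

*her* is a pronoun; Principle B requires it to be free in its binding domain — the clause headed by 'asked'.
— Helen: subject of the clause headed by 'asked'; c-commands the pronoun within its binding domain — blocked (Principle B).
— Karen's grandmother: subject of the clause headed by 'deny'; c-commands the pronoun but lies outside its binding domain — allowed.
— Lucia: subject of the matrix clause; c-commands the pronoun but lies outside its binding domain — allowed.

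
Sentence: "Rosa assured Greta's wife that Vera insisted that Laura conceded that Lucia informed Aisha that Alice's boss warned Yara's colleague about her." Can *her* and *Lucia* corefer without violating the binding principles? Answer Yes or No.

*Lucia* is an R-expression; Principle C requires it to be free (not bound by any c-commanding expression).
— her: second object of the clause headed by 'warned'; the pronoun does not c-command the R-expression — coreference allowed.

Yes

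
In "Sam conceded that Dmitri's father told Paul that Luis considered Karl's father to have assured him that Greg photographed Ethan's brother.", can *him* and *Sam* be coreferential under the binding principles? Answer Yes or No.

*Sam* is an R-expression; Principle C requires it to be free (not bound by any c-commanding expression).
— him: object of the clause headed by 'assured'; the pronoun does not c-command the R-expression — coreference allowed.

Yes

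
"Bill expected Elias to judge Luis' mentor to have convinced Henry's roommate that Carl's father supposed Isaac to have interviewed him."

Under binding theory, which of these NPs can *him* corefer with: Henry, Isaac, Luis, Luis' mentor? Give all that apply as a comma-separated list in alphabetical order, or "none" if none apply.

*him* is a pronoun; Principle B requires it to be free in its binding domain — the clause headed by 'interviewed'.
— Henry: possessor inside the object DP of the clause headed by 'convinced'; does not c-command the pronoun — Principle B does not apply; allowed.
— Isaac: subject of the clause headed by 'interviewed'; c-commands the pronoun within its binding domain — blocked (Principle B).
— Luis: possessor inside the subject DP of the clause headed by 'convinced'; does not c-command the pronoun — Principle B does not apply; allowed.
— Luis' mentor: subject of the clause headed by 'convinced'; c-commands the pronoun but lies outside its binding domain — allowed.

Henry, Luis, Luis' mentor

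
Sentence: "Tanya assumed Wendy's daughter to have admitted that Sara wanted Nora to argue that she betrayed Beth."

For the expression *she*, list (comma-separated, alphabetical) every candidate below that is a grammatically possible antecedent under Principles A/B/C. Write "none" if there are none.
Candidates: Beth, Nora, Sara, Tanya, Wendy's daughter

Nora, Sara, Tanya, Wendy's daughter

*she* is a pronoun; Principle B requires it to be free in its binding domain — the clause headed by 'betrayed'.
— Beth: object of the clause headed by 'betrayed'; is c-commanded by the pronoun; coreference would bind this R-expression — blocked (Principle C).
— Nora: subject of the clause headed by 'argue'; c-commands the pronoun but lies outside its binding domain — allowed.
— Sara: subject of the clause headed by 'wanted'; c-commands the pronoun but lies outside its binding domain — allowed.
— Tanya: subject of the matrix clause; c-commands the pronoun but lies outside its binding domain — allowed.
— Wendy's daughter: subject of the clause headed by 'admitted'; c-commands the pronoun but lies outside its binding domain — allowed.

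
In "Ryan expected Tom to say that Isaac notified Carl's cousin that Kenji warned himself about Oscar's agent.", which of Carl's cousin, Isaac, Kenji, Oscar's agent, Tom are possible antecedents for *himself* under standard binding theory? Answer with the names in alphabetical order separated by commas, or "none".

*himself* is a reflexive; Principle A requires it to be bound within its binding domain — the clause headed by 'warned'.
— Carl's cousin: object of the clause headed by 'notified'; c-commands the reflexive but lies outside its binding domain — cannot bind it (Principle A).
— Isaac: subject of the clause headed by 'notified'; c-commands the reflexive but lies outside its binding domain — cannot bind it (Principle A).
— Kenji: subject of the clause headed by 'warned'; c-commands the reflexive within its binding domain — allowed (Principle A).
— Oscar's agent: second object of the clause headed by 'warned'; does not c-command the reflexive — cannot bind it (Principle A).
— Tom: subject of the clause headed by 'say'; c-commands the reflexive but lies outside its binding domain — cannot bind it (Principle A).

Kenji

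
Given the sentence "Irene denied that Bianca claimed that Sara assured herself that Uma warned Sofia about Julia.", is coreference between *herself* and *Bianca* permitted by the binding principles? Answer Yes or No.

*herself* is a reflexive; Principle A requires it to be bound within its binding domain — the clause headed by 'assured'.
— Bianca: subject of the clause headed by 'claimed'; c-commands the reflexive but lies outside its binding domain — cannot bind it (Principle A).

No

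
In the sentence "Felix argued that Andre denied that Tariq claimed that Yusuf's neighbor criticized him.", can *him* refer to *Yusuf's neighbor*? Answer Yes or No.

*him* is a pronoun; Principle B requires it to be free in its binding domain — the clause headed by 'criticized'.
— Yusuf's neighbor: subject of the clause headed by 'criticized'; c-commands the pronoun within its binding domain — blocked (Principle B).

No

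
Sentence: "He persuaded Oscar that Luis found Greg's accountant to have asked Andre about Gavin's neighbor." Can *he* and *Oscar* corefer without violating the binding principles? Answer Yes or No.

No

*Oscar* is an R-expression; Principle C requires it to be free (not bound by any c-commanding expression).
— he: subject of the matrix clause; the pronoun c-commands the R-expression — coreference blocked (Principle C).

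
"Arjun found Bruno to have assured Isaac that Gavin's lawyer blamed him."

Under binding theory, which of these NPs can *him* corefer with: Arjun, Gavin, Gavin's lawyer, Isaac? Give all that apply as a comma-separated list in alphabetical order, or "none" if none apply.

*him* is a pronoun; Principle B requires it to be free in its binding domain — the clause headed by 'blamed'.
— Arjun: subject of the matrix clause; c-commands the pronoun but lies outside its binding domain — allowed.
— Gavin: possessor inside the subject DP of the clause headed by 'blamed'; does not c-command the pronoun — Principle B does not apply; allowed.
— Gavin's lawyer: subject of the clause headed by 'blamed'; c-commands the pronoun within its binding domain — blocked (Principle B).
— Isaac: object of the clause headed by 'assured'; c-commands the pronoun but lies outside its binding domain — allowed.

Arjun, Gavin, Isaac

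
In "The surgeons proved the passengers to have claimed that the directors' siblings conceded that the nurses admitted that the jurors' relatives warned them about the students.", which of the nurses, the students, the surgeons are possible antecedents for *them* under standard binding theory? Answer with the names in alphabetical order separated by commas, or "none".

the nurses, the surgeons

*them* is a pronoun; Principle B requires it to be free in its binding domain — the clause headed by 'warned'.
— the nurses: subject of the clause headed by 'admitted'; c-commands the pronoun but lies outside its binding domain — allowed.
— the students: second object of the clause headed by 'warned'; is c-commanded by the pronoun; coreference would bind this R-expression — blocked (Principle C).
— the surgeons: subject of the matrix clause; c-commands the pronoun but lies outside its binding domain — allowed.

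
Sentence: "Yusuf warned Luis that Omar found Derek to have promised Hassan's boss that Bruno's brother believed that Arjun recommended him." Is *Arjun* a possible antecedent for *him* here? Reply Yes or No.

*him* is a pronoun; Principle B requires it to be free in its binding domain — the clause headed by 'recommended'.
— Arjun: subject of the clause headed by 'recommended'; c-commands the pronoun within its binding domain — blocked (Principle B).

No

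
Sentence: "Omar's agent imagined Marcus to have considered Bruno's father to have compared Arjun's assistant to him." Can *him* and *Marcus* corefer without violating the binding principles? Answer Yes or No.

*Marcus* is an R-expression; Principle C requires it to be free (not bound by any c-commanding expression).
— him: second object of the clause headed by 'compared'; the pronoun does not c-command the R-expression — coreference allowed.

Yes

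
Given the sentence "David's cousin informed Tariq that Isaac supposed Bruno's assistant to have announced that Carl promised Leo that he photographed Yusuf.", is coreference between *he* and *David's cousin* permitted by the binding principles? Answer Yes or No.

Yes

*he* is a pronoun; Principle B requires it to be free in its binding domain — the clause headed by 'photographed'.
— David's cousin: subject of the matrix clause; c-commands the pronoun but lies outside its binding domain — allowed.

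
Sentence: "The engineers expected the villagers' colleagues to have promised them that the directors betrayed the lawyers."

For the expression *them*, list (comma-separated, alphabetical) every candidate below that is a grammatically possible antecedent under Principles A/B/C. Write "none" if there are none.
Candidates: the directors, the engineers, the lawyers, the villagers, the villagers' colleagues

*them* is a pronoun; Principle B requires it to be free in its binding domain — the clause headed by 'promised'.
— the directors: subject of the clause headed by 'betrayed'; is c-commanded by the pronoun; coreference would bind this R-expression — blocked (Principle C).
— the engineers: subject of the matrix clause; c-commands the pronoun but lies outside its binding domain — allowed.
— the lawyers: object of the clause headed by 'betrayed'; is c-commanded by the pronoun; coreference would bind this R-expression — blocked (Principle C).
— the villagers: possessor inside the subject DP of the clause headed by 'promised'; does not c-command the pronoun — Principle B does not apply; allowed.
— the villagers' colleagues: subject of the clause headed by 'promised'; c-commands the pronoun within its binding domain — blocked (Principle B).

the engineers, the villagers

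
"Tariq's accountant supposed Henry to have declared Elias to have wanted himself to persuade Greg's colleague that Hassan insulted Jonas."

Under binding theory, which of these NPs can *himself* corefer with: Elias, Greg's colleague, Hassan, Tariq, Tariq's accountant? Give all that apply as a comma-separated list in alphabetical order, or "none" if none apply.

*himself* is a reflexive; Principle A requires it to be bound within its binding domain — the clause headed by 'wanted'.
— Elias: subject of the clause headed by 'wanted'; c-commands the reflexive within its binding domain — allowed (Principle A).
— Greg's colleague: object of the clause headed by 'persuade'; does not c-command the reflexive — cannot bind it (Principle A).
— Hassan: subject of the clause headed by 'insulted'; does not c-command the reflexive — cannot bind it (Principle A).
— Tariq: possessor inside the subject DP of the matrix clause; does not c-command the reflexive — cannot bind it (Principle A).
— Tariq's accountant: subject of the matrix clause; c-commands the reflexive but lies outside its binding domain — cannot bind it (Principle A).

Elias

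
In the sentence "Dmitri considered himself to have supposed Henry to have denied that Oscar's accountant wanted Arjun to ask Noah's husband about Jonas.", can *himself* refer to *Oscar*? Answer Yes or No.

*himself* is a reflexive; Principle A requires it to be bound within its binding domain — the matrix clause.
— Oscar: possessor inside the subject DP of the clause headed by 'wanted'; does not c-command the reflexive — cannot bind it (Principle A).

No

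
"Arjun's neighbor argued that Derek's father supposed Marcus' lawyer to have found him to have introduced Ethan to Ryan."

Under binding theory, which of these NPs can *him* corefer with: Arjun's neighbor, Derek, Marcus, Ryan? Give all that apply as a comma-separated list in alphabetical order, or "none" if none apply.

*him* is a pronoun; Principle B requires it to be free in its binding domain — the clause headed by 'found'.
— Arjun's neighbor: subject of the matrix clause; c-commands the pronoun but lies outside its binding domain — allowed.
— Derek: possessor inside the subject DP of the clause headed by 'supposed'; does not c-command the pronoun — Principle B does not apply; allowed.
— Marcus: possessor inside the subject DP of the clause headed by 'found'; does not c-command the pronoun — Principle B does not apply; allowed.
— Ryan: second object of the clause headed by 'introduced'; is c-commanded by the pronoun; coreference would bind this R-expression — blocked (Principle C).

Arjun's neighbor, Derek, Marcus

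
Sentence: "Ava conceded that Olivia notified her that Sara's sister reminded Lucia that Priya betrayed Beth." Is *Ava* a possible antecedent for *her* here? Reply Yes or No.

*her* is a pronoun; Principle B requires it to be free in its binding domain — the clause headed by 'notified'.
— Ava: subject of the matrix clause; c-commands the pronoun but lies outside its binding domain — allowed.

Yes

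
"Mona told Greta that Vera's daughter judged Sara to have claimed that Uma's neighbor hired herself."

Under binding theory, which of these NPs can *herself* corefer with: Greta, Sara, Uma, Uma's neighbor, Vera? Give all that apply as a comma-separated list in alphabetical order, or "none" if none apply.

*herself* is a reflexive; Principle A requires it to be bound within its binding domain — the clause headed by 'hired'.
— Greta: object of the matrix clause; c-commands the reflexive but lies outside its binding domain — cannot bind it (Principle A).
— Sara: subject of the clause headed by 'claimed'; c-commands the reflexive but lies outside its binding domain — cannot bind it (Principle A).
— Uma: possessor inside the subject DP of the clause headed by 'hired'; does not c-command the reflexive — cannot bind it (Principle A).
— Uma's neighbor: subject of the clause headed by 'hired'; c-commands the reflexive within its binding domain — allowed (Principle A).
— Vera: possessor inside the subject DP of the clause headed by 'judged'; does not c-command the reflexive — cannot bind it (Principle A).

Uma's neighbor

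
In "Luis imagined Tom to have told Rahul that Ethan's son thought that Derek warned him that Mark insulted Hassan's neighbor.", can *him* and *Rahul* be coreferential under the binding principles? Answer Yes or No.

*Rahul* is an R-expression; Principle C requires it to be free (not bound by any c-commanding expression).
— him: object of the clause headed by 'warned'; the pronoun does not c-command the R-expression — coreference allowed.

Yes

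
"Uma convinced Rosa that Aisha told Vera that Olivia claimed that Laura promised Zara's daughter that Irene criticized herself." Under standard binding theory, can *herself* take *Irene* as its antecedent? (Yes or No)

*herself* is a reflexive; Principle A requires it to be bound within its binding domain — the clause headed by 'criticized'.
— Irene: subject of the clause headed by 'criticized'; c-commands the reflexive within its binding domain — allowed (Principle A).

Yes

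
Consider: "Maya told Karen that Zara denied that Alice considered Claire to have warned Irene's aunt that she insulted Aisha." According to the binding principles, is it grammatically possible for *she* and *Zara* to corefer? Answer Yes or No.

*she* is a pronoun; Principle B requires it to be free in its binding domain — the clause headed by 'insulted'.
— Zara: subject of the clause headed by 'denied'; c-commands the pronoun but lies outside its binding domain — allowed.

Yes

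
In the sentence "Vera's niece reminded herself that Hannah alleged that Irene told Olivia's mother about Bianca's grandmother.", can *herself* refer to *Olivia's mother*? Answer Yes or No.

*herself* is a reflexive; Principle A requires it to be bound within its binding domain — the matrix clause.
— Olivia's mother: object of the clause headed by 'told'; does not c-command the reflexive — cannot bind it (Principle A).

No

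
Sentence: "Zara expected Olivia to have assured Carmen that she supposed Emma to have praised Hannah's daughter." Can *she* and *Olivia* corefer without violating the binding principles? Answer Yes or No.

*Olivia* is an R-expression; Principle C requires it to be free (not bound by any c-commanding expression).
— she: subject of the clause headed by 'supposed'; the pronoun does not c-command the R-expression — coreference allowed.

Yes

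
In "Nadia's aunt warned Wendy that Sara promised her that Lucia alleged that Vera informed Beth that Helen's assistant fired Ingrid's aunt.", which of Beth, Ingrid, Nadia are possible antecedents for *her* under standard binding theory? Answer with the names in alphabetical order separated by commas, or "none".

Nadia

*her* is a pronoun; Principle B requires it to be free in its binding domain — the clause headed by 'promised'.
— Beth: object of the clause headed by 'informed'; is c-commanded by the pronoun; coreference would bind this R-expression — blocked (Principle C).
— Ingrid: possessor inside the object DP of the clause headed by 'fired'; is c-commanded by the pronoun; coreference would bind this R-expression — blocked (Principle C).
— Nadia: possessor inside the subject DP of the matrix clause; does not c-command the pronoun — Principle B does not apply; allowed.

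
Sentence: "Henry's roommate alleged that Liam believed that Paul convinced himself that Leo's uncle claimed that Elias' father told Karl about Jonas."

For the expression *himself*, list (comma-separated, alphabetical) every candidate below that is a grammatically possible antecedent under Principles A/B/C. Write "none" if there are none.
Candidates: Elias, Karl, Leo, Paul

*himself* is a reflexive; Principle A requires it to be bound within its binding domain — the clause headed by 'convinced'.
— Elias: possessor inside the subject DP of the clause headed by 'told'; does not c-command the reflexive — cannot bind it (Principle A).
— Karl: object of the clause headed by 'told'; does not c-command the reflexive — cannot bind it (Principle A).
— Leo: possessor inside the subject DP of the clause headed by 'claimed'; does not c-command the reflexive — cannot bind it (Principle A).
— Paul: subject of the clause headed by 'convinced'; c-commands the reflexive within its binding domain — allowed (Principle A).

Paul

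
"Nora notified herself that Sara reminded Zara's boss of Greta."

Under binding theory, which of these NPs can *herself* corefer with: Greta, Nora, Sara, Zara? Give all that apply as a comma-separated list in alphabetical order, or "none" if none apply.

*herself* is a reflexive; Principle A requires it to be bound within its binding domain — the matrix clause.
— Greta: second object of the clause headed by 'reminded'; does not c-command the reflexive — cannot bind it (Principle A).
— Nora: subject of the matrix clause; c-commands the reflexive within its binding domain — allowed (Principle A).
— Sara: subject of the clause headed by 'reminded'; does not c-command the reflexive — cannot bind it (Principle A).
— Zara: possessor inside the object DP of the clause headed by 'reminded'; does not c-command the reflexive — cannot bind it (Principle A).

Nora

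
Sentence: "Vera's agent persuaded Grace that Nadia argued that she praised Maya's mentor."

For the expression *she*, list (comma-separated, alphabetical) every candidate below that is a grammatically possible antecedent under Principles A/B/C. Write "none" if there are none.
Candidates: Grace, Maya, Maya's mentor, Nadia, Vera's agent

*she* is a pronoun; Principle B requires it to be free in its binding domain — the clause headed by 'praised'.
— Grace: object of the matrix clause; c-commands the pronoun but lies outside its binding domain — allowed.
— Maya: possessor inside the object DP of the clause headed by 'praised'; is c-commanded by the pronoun; coreference would bind this R-expression — blocked (Principle C).
— Maya's mentor: object of the clause headed by 'praised'; is c-commanded by the pronoun; coreference would bind this R-expression — blocked (Principle C).
— Nadia: subject of the clause headed by 'argued'; c-commands the pronoun but lies outside its binding domain — allowed.
— Vera's agent: subject of the matrix clause; c-commands the pronoun but lies outside its binding domain — allowed.

Grace, Nadia, Vera's agent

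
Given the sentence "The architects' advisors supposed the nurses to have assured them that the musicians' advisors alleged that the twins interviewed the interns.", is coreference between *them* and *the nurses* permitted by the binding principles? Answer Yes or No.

*them* is a pronoun; Principle B requires it to be free in its binding domain — the clause headed by 'assured'.
— the nurses: subject of the clause headed by 'assured'; c-commands the pronoun within its binding domain — blocked (Principle B).

No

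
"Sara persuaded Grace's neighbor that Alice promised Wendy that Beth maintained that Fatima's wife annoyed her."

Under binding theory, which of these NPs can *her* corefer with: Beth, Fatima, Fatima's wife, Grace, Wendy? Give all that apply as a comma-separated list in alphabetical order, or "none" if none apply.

Beth, Fatima, Grace, Wendy

*her* is a pronoun; Principle B requires it to be free in its binding domain — the clause headed by 'annoyed'.
— Beth: subject of the clause headed by 'maintained'; c-commands the pronoun but lies outside its binding domain — allowed.
— Fatima: possessor inside the subject DP of the clause headed by 'annoyed'; does not c-command the pronoun — Principle B does not apply; allowed.
— Fatima's wife: subject of the clause headed by 'annoyed'; c-commands the pronoun within its binding domain — blocked (Principle B).
— Grace: possessor inside the object DP of the matrix clause; does not c-command the pronoun — Principle B does not apply; allowed.
— Wendy: object of the clause headed by 'promised'; c-commands the pronoun but lies outside its binding domain — allowed.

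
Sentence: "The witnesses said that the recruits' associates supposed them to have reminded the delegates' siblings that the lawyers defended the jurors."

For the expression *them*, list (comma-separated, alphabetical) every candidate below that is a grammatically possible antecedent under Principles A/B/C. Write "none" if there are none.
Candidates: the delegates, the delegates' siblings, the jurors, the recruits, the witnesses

the recruits, the witnesses

*them* is a pronoun; Principle B requires it to be free in its binding domain — the clause headed by 'supposed'.
— the delegates: possessor inside the object DP of the clause headed by 'reminded'; is c-commanded by the pronoun; coreference would bind this R-expression — blocked (Principle C).
— the delegates' siblings: object of the clause headed by 'reminded'; is c-commanded by the pronoun; coreference would bind this R-expression — blocked (Principle C).
— the jurors: object of the clause headed by 'defended'; is c-commanded by the pronoun; coreference would bind this R-expression — blocked (Principle C).
— the recruits: possessor inside the subject DP of the clause headed by 'supposed'; does not c-command the pronoun — Principle B does not apply; allowed.
— the witnesses: subject of the matrix clause; c-commands the pronoun but lies outside its binding domain — allowed.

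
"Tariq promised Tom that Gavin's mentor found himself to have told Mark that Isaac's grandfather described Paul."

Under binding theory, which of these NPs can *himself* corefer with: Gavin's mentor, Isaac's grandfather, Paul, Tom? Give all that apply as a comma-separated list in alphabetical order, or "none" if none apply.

Gavin's mentor

*himself* is a reflexive; Principle A requires it to be bound within its binding domain — the clause headed by 'found'.
— Gavin's mentor: subject of the clause headed by 'found'; c-commands the reflexive within its binding domain — allowed (Principle A).
— Isaac's grandfather: subject of the clause headed by 'described'; does not c-command the reflexive — cannot bind it (Principle A).
— Paul: object of the clause headed by 'described'; does not c-command the reflexive — cannot bind it (Principle A).
— Tom: object of the matrix clause; c-commands the reflexive but lies outside its binding domain — cannot bind it (Principle A).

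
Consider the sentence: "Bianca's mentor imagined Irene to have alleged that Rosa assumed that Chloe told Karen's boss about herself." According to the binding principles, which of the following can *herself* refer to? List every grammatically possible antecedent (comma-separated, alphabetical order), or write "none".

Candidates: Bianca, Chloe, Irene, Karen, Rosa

*herself* is a reflexive; Principle A requires it to be bound within its binding domain — the clause headed by 'told'.
— Bianca: possessor inside the subject DP of the matrix clause; does not c-command the reflexive — cannot bind it (Principle A).
— Chloe: subject of the clause headed by 'told'; c-commands the reflexive within its binding domain — allowed (Principle A).
— Irene: subject of the clause headed by 'alleged'; c-commands the reflexive but lies outside its binding domain — cannot bind it (Principle A).
— Karen: possessor inside the object DP of the clause headed by 'told'; does not c-command the reflexive — cannot bind it (Principle A).
— Rosa: subject of the clause headed by 'assumed'; c-commands the reflexive but lies outside its binding domain — cannot bind it (Principle A).

Chloe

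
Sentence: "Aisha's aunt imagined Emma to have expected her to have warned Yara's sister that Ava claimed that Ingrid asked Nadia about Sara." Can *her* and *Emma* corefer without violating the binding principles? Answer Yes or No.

*Emma* is an R-expression; Principle C requires it to be free (not bound by any c-commanding expression).
— her: subject of the clause headed by 'warned'; the R-expression locally c-commands the pronoun — coreference blocked (Principle B on the pronoun).

No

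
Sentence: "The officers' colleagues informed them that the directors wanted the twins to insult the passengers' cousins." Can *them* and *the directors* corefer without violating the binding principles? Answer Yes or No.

*the directors* is an R-expression; Principle C requires it to be free (not bound by any c-commanding expression).
— them: object of the matrix clause; the pronoun c-commands the R-expression — coreference blocked (Principle C).

No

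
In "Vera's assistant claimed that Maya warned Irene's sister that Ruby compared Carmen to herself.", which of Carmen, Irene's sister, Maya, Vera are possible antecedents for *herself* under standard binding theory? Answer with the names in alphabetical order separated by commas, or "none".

Carmen

*herself* is a reflexive; Principle A requires it to be bound within its binding domain — the clause headed by 'compared'.
— Carmen: object of the clause headed by 'compared'; c-commands the reflexive within its binding domain — allowed (Principle A).
— Irene's sister: object of the clause headed by 'warned'; c-commands the reflexive but lies outside its binding domain — cannot bind it (Principle A).
— Maya: subject of the clause headed by 'warned'; c-commands the reflexive but lies outside its binding domain — cannot bind it (Principle A).
— Vera: possessor inside the subject DP of the matrix clause; does not c-command the reflexive — cannot bind it (Principle A).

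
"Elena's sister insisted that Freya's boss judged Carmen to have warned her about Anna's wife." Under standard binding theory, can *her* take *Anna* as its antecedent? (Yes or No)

No

*her* is a pronoun; Principle B requires it to be free in its binding domain — the clause headed by 'warned'.
— Anna: possessor inside the second object DP of the clause headed by 'warned'; is c-commanded by the pronoun; coreference would bind this R-expression — blocked (Principle C).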